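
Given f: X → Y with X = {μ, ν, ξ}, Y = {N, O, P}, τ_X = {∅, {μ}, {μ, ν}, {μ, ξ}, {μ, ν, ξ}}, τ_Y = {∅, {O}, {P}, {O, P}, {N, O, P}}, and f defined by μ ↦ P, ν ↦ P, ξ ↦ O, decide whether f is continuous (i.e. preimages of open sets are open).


f is NOT continuous.

Compute f^{-1}(U) for each U ∈ τ_Y:
  U = ∅: f^{-1}(U) = ∅ ∈ τ_X ✓.
  U = {O}: f^{-1}(U) = {ξ} ∉ τ_X ✗.
  U = {P}: f^{-1}(U) = {μ, ν} ∈ τ_X ✓.
  U = {O, P}: f^{-1}(U) = {μ, ν, ξ} ∈ τ_X ✓.
  U = {N, O, P}: f^{-1}(U) = {μ, ν, ξ} ∈ τ_X ✓.
Found U = {O} with f^{-1}(U) = {ξ} not in τ_X. Therefore f is NOT continuous.


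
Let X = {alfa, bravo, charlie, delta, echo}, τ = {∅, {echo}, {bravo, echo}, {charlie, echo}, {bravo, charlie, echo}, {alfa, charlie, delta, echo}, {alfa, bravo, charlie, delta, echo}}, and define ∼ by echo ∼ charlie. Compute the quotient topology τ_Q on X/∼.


X/∼ = {[alfa], [bravo], [charlie=echo], [delta]}; |τ_Q| = 5.

Equivalence classes: [alfa], [bravo], [charlie=echo], [delta].
Quotient map π: X → X/∼ sends alfa ↦ [alfa], bravo ↦ [bravo], charlie ↦ [charlie=echo], delta ↦ [delta], echo ↦ [charlie=echo].
For each subset V ⊆ X/∼, compute π^{-1}(V) ⊆ X and check whether π^{-1}(V) ∈ τ. V is open in τ_Q iff π^{-1}(V) ∈ τ.
  V = {}: π^{-1}(V) = ∅ ∈ τ ✓.
  V = {[alfa]}: π^{-1}(V) = {alfa} ∉ τ ✗.
  V = {[bravo]}: π^{-1}(V) = {bravo} ∉ τ ✗.
  V = {[alfa], [bravo]}: π^{-1}(V) = {alfa, bravo} ∉ τ ✗.
  V = {[charlie=echo]}: π^{-1}(V) = {charlie, echo} ∈ τ ✓.
  V = {[alfa], [charlie=echo]}: π^{-1}(V) = {alfa, charlie, echo} ∉ τ ✗.
  V = {[bravo], [charlie=echo]}: π^{-1}(V) = {bravo, charlie, echo} ∈ τ ✓.
  V = {[alfa], [bravo], [charlie=echo]}: π^{-1}(V) = {alfa, bravo, charlie, echo} ∉ τ ✗.
  V = {[delta]}: π^{-1}(V) = {delta} ∉ τ ✗.
  V = {[alfa], [delta]}: π^{-1}(V) = {alfa, delta} ∉ τ ✗.
  V = {[bravo], [delta]}: π^{-1}(V) = {bravo, delta} ∉ τ ✗.
  V = {[alfa], [bravo], [delta]}: π^{-1}(V) = {alfa, bravo, delta} ∉ τ ✗.
  V = {[charlie=echo], [delta]}: π^{-1}(V) = {charlie, delta, echo} ∉ τ ✗.
  V = {[alfa], [charlie=echo], [delta]}: π^{-1}(V) = {alfa, charlie, delta, echo} ∈ τ ✓.
  V = {[bravo], [charlie=echo], [delta]}: π^{-1}(V) = {bravo, charlie, delta, echo} ∉ τ ✗.
  V = {[alfa], [bravo], [charlie=echo], [delta]}: π^{-1}(V) = {alfa, bravo, charlie, delta, echo} ∈ τ ✓.
Open sets in the quotient: τ_Q = {{}, {[charlie=echo]}, {[bravo], [charlie=echo]}, {[alfa], [charlie=echo], [delta]}, {[alfa], [bravo], [charlie=echo], [delta]}} (5 elements).


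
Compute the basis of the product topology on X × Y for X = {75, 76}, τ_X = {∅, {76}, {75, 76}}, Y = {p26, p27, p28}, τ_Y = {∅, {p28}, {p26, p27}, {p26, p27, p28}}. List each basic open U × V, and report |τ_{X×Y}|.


Basis B = {∅ × ∅, {76} × {p28}, {75, 76} × {p28}, {76} × {p26, p27}, {76} × {p26, p27, p28}, {75, 76} × {p26, p27}, {75, 76} × {p26, p27, p28}}; |τ_{X×Y}| = 9.

Enumerate products U × V with U ∈ τ_X, V ∈ τ_Y (deduplicated):
  ∅ × ∅ = {} (∅)
  {76} × {p28} = {(76,p28)}
  {75, 76} × {p28} = {(75,p28), (76,p28)}
  {76} × {p26, p27} = {(76,p26), (76,p27)}
  {76} × {p26, p27, p28} = {(76,p26), (76,p27), (76,p28)}
  {75, 76} × {p26, p27} = {(75,p26), (75,p27), (76,p26), (76,p27)}
  {75, 76} × {p26, p27, p28} = {(75,p26), (75,p27), (75,p28), (76,p26), (76,p27), (76,p28)}
These 7 distinct sets form the basis B.
Close under arbitrary unions to get τ_{X×Y}; counting gives |τ_{X×Y}| = 9.


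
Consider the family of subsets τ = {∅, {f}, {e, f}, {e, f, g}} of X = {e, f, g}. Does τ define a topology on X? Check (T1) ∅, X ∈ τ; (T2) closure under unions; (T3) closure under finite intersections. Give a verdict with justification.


τ IS a topology on X.

Axiom (T1): ∅ ∈ τ? Yes; X ∈ τ? Yes.
Axiom (T2/T3): check pairwise unions and intersections of members of τ.
All pairwise intersections and unions checked — each lies in τ. Therefore τ satisfies (T1), (T2), (T3): it IS a topology on X.


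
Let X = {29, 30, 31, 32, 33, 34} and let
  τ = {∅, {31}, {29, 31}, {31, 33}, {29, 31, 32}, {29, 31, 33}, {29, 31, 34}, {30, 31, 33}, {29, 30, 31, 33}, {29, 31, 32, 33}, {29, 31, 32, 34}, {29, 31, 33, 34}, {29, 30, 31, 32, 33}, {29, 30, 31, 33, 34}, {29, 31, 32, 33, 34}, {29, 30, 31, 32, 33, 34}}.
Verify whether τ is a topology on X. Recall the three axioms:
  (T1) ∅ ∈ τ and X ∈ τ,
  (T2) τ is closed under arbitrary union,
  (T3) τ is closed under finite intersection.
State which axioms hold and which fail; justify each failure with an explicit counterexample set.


τ IS a topology on X.

Axiom (T1): ∅ ∈ τ? Yes; X ∈ τ? Yes.
Axiom (T2/T3): check pairwise unions and intersections of members of τ.
All pairwise intersections and unions checked — each lies in τ. Therefore τ satisfies (T1), (T2), (T3): it IS a topology on X.


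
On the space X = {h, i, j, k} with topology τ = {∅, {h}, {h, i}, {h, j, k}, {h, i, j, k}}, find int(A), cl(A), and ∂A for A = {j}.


int(A) = ∅, cl(A) = {j, k}, ∂A = {j, k}.

Closed sets in (X, τ) are complements of opens:
  closed(X, τ) = {∅, {i}, {j, k}, {i, j, k}, {h, i, j, k}}.
int(A) = ⋃ {U ∈ τ : U ⊆ A}. Opens contained in A: ∅.
Taking the union of these: int(A) = ∅.
cl(A) = ⋂ {C closed : A ⊆ C}. Closed sets containing A: {j, k}, {i, j, k}, {h, i, j, k}.
Intersecting these: cl(A) = {j, k}.
∂A = cl(A) ∖ int(A) = {j, k} ∖ ∅ = {j, k}.


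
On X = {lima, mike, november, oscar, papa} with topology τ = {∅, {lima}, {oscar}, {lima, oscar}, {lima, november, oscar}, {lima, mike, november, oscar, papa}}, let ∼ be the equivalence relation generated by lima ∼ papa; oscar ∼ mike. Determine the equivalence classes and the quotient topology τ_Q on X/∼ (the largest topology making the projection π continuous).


X/∼ = {[lima=papa], [mike=oscar], [november]}; |τ_Q| = 2.

Equivalence classes: [lima=papa], [mike=oscar], [november].
Quotient map π: X → X/∼ sends lima ↦ [lima=papa], mike ↦ [mike=oscar], november ↦ [november], oscar ↦ [mike=oscar], papa ↦ [lima=papa].
For each subset V ⊆ X/∼, compute π^{-1}(V) ⊆ X and check whether π^{-1}(V) ∈ τ. V is open in τ_Q iff π^{-1}(V) ∈ τ.
  V = {}: π^{-1}(V) = ∅ ∈ τ ✓.
  V = {[lima=papa]}: π^{-1}(V) = {lima, papa} ∉ τ ✗.
  V = {[mike=oscar]}: π^{-1}(V) = {mike, oscar} ∉ τ ✗.
  V = {[lima=papa], [mike=oscar]}: π^{-1}(V) = {lima, mike, oscar, papa} ∉ τ ✗.
  V = {[november]}: π^{-1}(V) = {november} ∉ τ ✗.
  V = {[lima=papa], [november]}: π^{-1}(V) = {lima, november, papa} ∉ τ ✗.
  V = {[mike=oscar], [november]}: π^{-1}(V) = {mike, november, oscar} ∉ τ ✗.
  V = {[lima=papa], [mike=oscar], [november]}: π^{-1}(V) = {lima, mike, november, oscar, papa} ∈ τ ✓.
Open sets in the quotient: τ_Q = {{}, {[lima=papa], [mike=oscar], [november]}} (2 elements).


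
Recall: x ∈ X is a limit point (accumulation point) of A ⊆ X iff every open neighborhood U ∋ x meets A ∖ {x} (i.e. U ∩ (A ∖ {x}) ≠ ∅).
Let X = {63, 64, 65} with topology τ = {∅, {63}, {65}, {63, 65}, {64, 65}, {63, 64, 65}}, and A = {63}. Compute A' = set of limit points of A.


A' = ∅

For each x ∈ X, list the open sets U ∈ τ with x ∈ U, then check whether U ∩ (A ∖ {x}) ≠ ∅ for every such U.
  x = 63: open {63} ∋ x has {63} ∩ (A ∖ {63}) = ∅, so x is NOT a limit point.
  x = 64: open {64, 65} ∋ x has {64, 65} ∩ (A ∖ {64}) = ∅, so x is NOT a limit point.
  x = 65: open {65} ∋ x has {65} ∩ (A ∖ {65}) = ∅, so x is NOT a limit point.
Collecting: A' = ∅.


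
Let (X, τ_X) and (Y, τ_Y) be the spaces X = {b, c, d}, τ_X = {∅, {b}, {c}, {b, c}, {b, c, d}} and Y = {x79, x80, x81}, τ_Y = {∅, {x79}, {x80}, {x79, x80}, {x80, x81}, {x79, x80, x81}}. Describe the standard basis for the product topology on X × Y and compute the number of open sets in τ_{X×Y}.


Basis B = {∅ × ∅, {b} × {x79}, {b} × {x80}, {c} × {x79}, {c} × {x80}, {b} × {x79, x80}, {b, c} × {x79}, {b} × {x80, x81}, {b, c} × {x80}, {c} × {x79, x80}, {c} × {x80, x81}, {b} × {x79, x80, x81}, {b, c, d} × {x79}, {b, c, d} × {x80}, {c} × {x79, x80, x81}, {b, c} × {x79, x80}, {b, c} × {x80, x81}, {b, c} × {x79, x80, x81}, {b, c, d} × {x79, x80}, {b, c, d} × {x80, x81}, {b, c, d} × {x79, x80, x81}}; |τ_{X×Y}| = 70.

Enumerate products U × V with U ∈ τ_X, V ∈ τ_Y (deduplicated):
  ∅ × ∅ = {} (∅)
  {b} × {x79} = {(b,x79)}
  {b} × {x80} = {(b,x80)}
  {c} × {x79} = {(c,x79)}
  {c} × {x80} = {(c,x80)}
  {b} × {x79, x80} = {(b,x79), (b,x80)}
  {b, c} × {x79} = {(b,x79), (c,x79)}
  {b} × {x80, x81} = {(b,x80), (b,x81)}
  {b, c} × {x80} = {(b,x80), (c,x80)}
  {c} × {x79, x80} = {(c,x79), (c,x80)}
  {c} × {x80, x81} = {(c,x80), (c,x81)}
  {b} × {x79, x80, x81} = {(b,x79), (b,x80), (b,x81)}
  {b, c, d} × {x79} = {(b,x79), (c,x79), (d,x79)}
  {b, c, d} × {x80} = {(b,x80), (c,x80), (d,x80)}
  {c} × {x79, x80, x81} = {(c,x79), (c,x80), (c,x81)}
  {b, c} × {x79, x80} = {(b,x79), (b,x80), (c,x79), (c,x80)}
  {b, c} × {x80, x81} = {(b,x80), (b,x81), (c,x80), (c,x81)}
  {b, c} × {x79, x80, x81} = {(b,x79), (b,x80), (b,x81), (c,x79), (c,x80), (c,x81)}
  {b, c, d} × {x79, x80} = {(b,x79), (b,x80), (c,x79), (c,x80), (d,x79), (d,x80)}
  {b, c, d} × {x80, x81} = {(b,x80), (b,x81), (c,x80), (c,x81), (d,x80), (d,x81)}
  {b, c, d} × {x79, x80, x81} = {(b,x79), (b,x80), (b,x81), (c,x79), (c,x80), (c,x81), (d,x79), (d,x80), (d,x81)}
These 21 distinct sets form the basis B.
Close under arbitrary unions to get τ_{X×Y}; counting gives |τ_{X×Y}| = 70.


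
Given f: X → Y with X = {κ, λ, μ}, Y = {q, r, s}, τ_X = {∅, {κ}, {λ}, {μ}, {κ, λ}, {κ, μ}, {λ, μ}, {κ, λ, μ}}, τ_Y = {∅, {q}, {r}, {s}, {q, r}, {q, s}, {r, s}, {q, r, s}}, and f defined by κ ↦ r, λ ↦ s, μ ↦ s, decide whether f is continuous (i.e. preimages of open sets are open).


f IS continuous.

Compute f^{-1}(U) for each U ∈ τ_Y:
  U = ∅: f^{-1}(U) = ∅ ∈ τ_X ✓.
  U = {q}: f^{-1}(U) = ∅ ∈ τ_X ✓.
  U = {r}: f^{-1}(U) = {κ} ∈ τ_X ✓.
  U = {s}: f^{-1}(U) = {λ, μ} ∈ τ_X ✓.
  U = {q, r}: f^{-1}(U) = {κ} ∈ τ_X ✓.
  U = {q, s}: f^{-1}(U) = {λ, μ} ∈ τ_X ✓.
  U = {r, s}: f^{-1}(U) = {κ, λ, μ} ∈ τ_X ✓.
  U = {q, r, s}: f^{-1}(U) = {κ, λ, μ} ∈ τ_X ✓.
Every preimage lies in τ_X, so f IS continuous.


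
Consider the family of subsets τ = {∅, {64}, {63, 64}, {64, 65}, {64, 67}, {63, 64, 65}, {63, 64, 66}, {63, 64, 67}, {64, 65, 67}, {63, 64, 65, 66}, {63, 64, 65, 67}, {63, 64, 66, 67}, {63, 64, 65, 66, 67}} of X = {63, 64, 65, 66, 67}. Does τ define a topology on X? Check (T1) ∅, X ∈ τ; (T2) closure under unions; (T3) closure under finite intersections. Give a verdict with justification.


τ IS a topology on X.

Axiom (T1): ∅ ∈ τ? Yes; X ∈ τ? Yes.
Axiom (T2/T3): check pairwise unions and intersections of members of τ.
All pairwise intersections and unions checked — each lies in τ. Therefore τ satisfies (T1), (T2), (T3): it IS a topology on X.


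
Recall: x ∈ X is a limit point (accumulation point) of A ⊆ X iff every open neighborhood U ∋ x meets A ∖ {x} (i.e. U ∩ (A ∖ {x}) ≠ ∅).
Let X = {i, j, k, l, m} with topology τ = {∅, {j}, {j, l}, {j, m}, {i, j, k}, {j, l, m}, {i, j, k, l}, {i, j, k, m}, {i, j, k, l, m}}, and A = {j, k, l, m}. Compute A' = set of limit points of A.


A' = {i, k, l, m}

For each x ∈ X, list the open sets U ∈ τ with x ∈ U, then check whether U ∩ (A ∖ {x}) ≠ ∅ for every such U.
  x = i: opens ∋ x are {i, j, k}, {i, j, k, l}, {i, j, k, m}, {i, j, k, l, m}; each meets A ∖ {i}, so x IS a limit point.
  x = j: open {j} ∋ x has {j} ∩ (A ∖ {j}) = ∅, so x is NOT a limit point.
  x = k: opens ∋ x are {i, j, k}, {i, j, k, l}, {i, j, k, m}, {i, j, k, l, m}; each meets A ∖ {k}, so x IS a limit point.
  x = l: opens ∋ x are {j, l}, {j, l, m}, {i, j, k, l}, {i, j, k, l, m}; each meets A ∖ {l}, so x IS a limit point.
  x = m: opens ∋ x are {j, m}, {j, l, m}, {i, j, k, m}, {i, j, k, l, m}; each meets A ∖ {m}, so x IS a limit point.
Collecting: A' = {i, k, l, m}.


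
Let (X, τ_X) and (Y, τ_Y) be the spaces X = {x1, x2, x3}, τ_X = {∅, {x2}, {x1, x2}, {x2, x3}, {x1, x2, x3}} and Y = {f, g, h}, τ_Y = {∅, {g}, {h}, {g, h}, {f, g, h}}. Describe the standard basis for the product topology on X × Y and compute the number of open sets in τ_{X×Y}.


Basis B = {∅ × ∅, {x2} × {g}, {x2} × {h}, {x1, x2} × {g}, {x1, x2} × {h}, {x2} × {g, h}, {x2, x3} × {g}, {x2, x3} × {h}, {x1, x2, x3} × {g}, {x1, x2, x3} × {h}, {x2} × {f, g, h}, {x1, x2} × {g, h}, {x2, x3} × {g, h}, {x1, x2} × {f, g, h}, {x1, x2, x3} × {g, h}, {x2, x3} × {f, g, h}, {x1, x2, x3} × {f, g, h}}; |τ_{X×Y}| = 50.

Enumerate products U × V with U ∈ τ_X, V ∈ τ_Y (deduplicated):
  ∅ × ∅ = {} (∅)
  {x2} × {g} = {(x2,g)}
  {x2} × {h} = {(x2,h)}
  {x1, x2} × {g} = {(x1,g), (x2,g)}
  {x1, x2} × {h} = {(x1,h), (x2,h)}
  {x2} × {g, h} = {(x2,g), (x2,h)}
  {x2, x3} × {g} = {(x2,g), (x3,g)}
  {x2, x3} × {h} = {(x2,h), (x3,h)}
  {x1, x2, x3} × {g} = {(x1,g), (x2,g), (x3,g)}
  {x1, x2, x3} × {h} = {(x1,h), (x2,h), (x3,h)}
  {x2} × {f, g, h} = {(x2,f), (x2,g), (x2,h)}
  {x1, x2} × {g, h} = {(x1,g), (x1,h), (x2,g), (x2,h)}
  {x2, x3} × {g, h} = {(x2,g), (x2,h), (x3,g), (x3,h)}
  {x1, x2} × {f, g, h} = {(x1,f), (x1,g), (x1,h), (x2,f), (x2,g), (x2,h)}
  {x1, x2, x3} × {g, h} = {(x1,g), (x1,h), (x2,g), (x2,h), (x3,g), (x3,h)}
  {x2, x3} × {f, g, h} = {(x2,f), (x2,g), (x2,h), (x3,f), (x3,g), (x3,h)}
  {x1, x2, x3} × {f, g, h} = {(x1,f), (x1,g), (x1,h), (x2,f), (x2,g), (x2,h), (x3,f), (x3,g), (x3,h)}
These 17 distinct sets form the basis B.
Close under arbitrary unions to get τ_{X×Y}; counting gives |τ_{X×Y}| = 50.


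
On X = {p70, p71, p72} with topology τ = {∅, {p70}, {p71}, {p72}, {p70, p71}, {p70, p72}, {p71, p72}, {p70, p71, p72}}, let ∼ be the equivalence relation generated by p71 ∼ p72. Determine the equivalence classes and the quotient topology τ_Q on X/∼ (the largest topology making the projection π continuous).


X/∼ = {[p70], [p71=p72]}; |τ_Q| = 4.

Equivalence classes: [p70], [p71=p72].
Quotient map π: X → X/∼ sends p70 ↦ [p70], p71 ↦ [p71=p72], p72 ↦ [p71=p72].
For each subset V ⊆ X/∼, compute π^{-1}(V) ⊆ X and check whether π^{-1}(V) ∈ τ. V is open in τ_Q iff π^{-1}(V) ∈ τ.
  V = {}: π^{-1}(V) = ∅ ∈ τ ✓.
  V = {[p70]}: π^{-1}(V) = {p70} ∈ τ ✓.
  V = {[p71=p72]}: π^{-1}(V) = {p71, p72} ∈ τ ✓.
  V = {[p70], [p71=p72]}: π^{-1}(V) = {p70, p71, p72} ∈ τ ✓.
Open sets in the quotient: τ_Q = {{}, {[p70]}, {[p71=p72]}, {[p70], [p71=p72]}} (4 elements).


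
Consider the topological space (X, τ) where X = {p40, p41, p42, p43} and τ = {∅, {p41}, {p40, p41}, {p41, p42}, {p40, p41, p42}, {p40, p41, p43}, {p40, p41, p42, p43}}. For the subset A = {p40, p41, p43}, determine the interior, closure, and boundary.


int(A) = {p40, p41, p43}, cl(A) = {p40, p41, p42, p43}, ∂A = {p42}.

Closed sets in (X, τ) are complements of opens:
  closed(X, τ) = {∅, {p42}, {p43}, {p40, p43}, {p42, p43}, {p40, p42, p43}, {p40, p41, p42, p43}}.
int(A) = ⋃ {U ∈ τ : U ⊆ A}. Opens contained in A: ∅, {p41}, {p40, p41}, {p40, p41, p43}.
Taking the union of these: int(A) = {p40, p41, p43}.
cl(A) = ⋂ {C closed : A ⊆ C}. Closed sets containing A: {p40, p41, p42, p43}.
Intersecting these: cl(A) = {p40, p41, p42, p43}.
∂A = cl(A) ∖ int(A) = {p40, p41, p42, p43} ∖ {p40, p41, p43} = {p42}.


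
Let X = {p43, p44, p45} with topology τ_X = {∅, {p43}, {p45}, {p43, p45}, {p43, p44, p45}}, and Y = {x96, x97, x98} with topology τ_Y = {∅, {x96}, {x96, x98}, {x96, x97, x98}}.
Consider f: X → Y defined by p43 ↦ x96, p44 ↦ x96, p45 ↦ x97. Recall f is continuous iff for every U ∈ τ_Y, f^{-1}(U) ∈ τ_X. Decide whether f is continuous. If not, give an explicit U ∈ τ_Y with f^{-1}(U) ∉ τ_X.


f is NOT continuous.

Compute f^{-1}(U) for each U ∈ τ_Y:
  U = ∅: f^{-1}(U) = ∅ ∈ τ_X ✓.
  U = {x96}: f^{-1}(U) = {p43, p44} ∉ τ_X ✗.
  U = {x96, x98}: f^{-1}(U) = {p43, p44} ∉ τ_X ✗.
  U = {x96, x97, x98}: f^{-1}(U) = {p43, p44, p45} ∈ τ_X ✓.
Found U = {x96} with f^{-1}(U) = {p43, p44} not in τ_X. Therefore f is NOT continuous.


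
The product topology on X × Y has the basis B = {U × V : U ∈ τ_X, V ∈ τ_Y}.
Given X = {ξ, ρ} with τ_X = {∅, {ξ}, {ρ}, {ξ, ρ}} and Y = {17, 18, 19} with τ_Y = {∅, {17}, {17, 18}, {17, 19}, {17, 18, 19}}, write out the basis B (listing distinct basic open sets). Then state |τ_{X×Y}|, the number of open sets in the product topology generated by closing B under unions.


Basis B = {∅ × ∅, {ξ} × {17}, {ρ} × {17}, {ξ} × {17, 18}, {ξ} × {17, 19}, {ξ, ρ} × {17}, {ρ} × {17, 18}, {ρ} × {17, 19}, {ξ} × {17, 18, 19}, {ρ} × {17, 18, 19}, {ξ, ρ} × {17, 18}, {ξ, ρ} × {17, 19}, {ξ, ρ} × {17, 18, 19}}; |τ_{X×Y}| = 25.

Enumerate products U × V with U ∈ τ_X, V ∈ τ_Y (deduplicated):
  ∅ × ∅ = {} (∅)
  {ξ} × {17} = {(ξ,17)}
  {ρ} × {17} = {(ρ,17)}
  {ξ} × {17, 18} = {(ξ,17), (ξ,18)}
  {ξ} × {17, 19} = {(ξ,17), (ξ,19)}
  {ξ, ρ} × {17} = {(ξ,17), (ρ,17)}
  {ρ} × {17, 18} = {(ρ,17), (ρ,18)}
  {ρ} × {17, 19} = {(ρ,17), (ρ,19)}
  {ξ} × {17, 18, 19} = {(ξ,17), (ξ,18), (ξ,19)}
  {ρ} × {17, 18, 19} = {(ρ,17), (ρ,18), (ρ,19)}
  {ξ, ρ} × {17, 18} = {(ξ,17), (ξ,18), (ρ,17), (ρ,18)}
  {ξ, ρ} × {17, 19} = {(ξ,17), (ξ,19), (ρ,17), (ρ,19)}
  {ξ, ρ} × {17, 18, 19} = {(ξ,17), (ξ,18), (ξ,19), (ρ,17), (ρ,18), (ρ,19)}
These 13 distinct sets form the basis B.
Close under arbitrary unions to get τ_{X×Y}; counting gives |τ_{X×Y}| = 25.


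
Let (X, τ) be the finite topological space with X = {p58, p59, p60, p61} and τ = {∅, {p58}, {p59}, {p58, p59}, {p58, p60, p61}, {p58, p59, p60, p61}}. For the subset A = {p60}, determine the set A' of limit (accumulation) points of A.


A' = {p61}

For each x ∈ X, list the open sets U ∈ τ with x ∈ U, then check whether U ∩ (A ∖ {x}) ≠ ∅ for every such U.
  x = p58: open {p58} ∋ x has {p58} ∩ (A ∖ {p58}) = ∅, so x is NOT a limit point.
  x = p59: open {p59} ∋ x has {p59} ∩ (A ∖ {p59}) = ∅, so x is NOT a limit point.
  x = p60: open {p58, p60, p61} ∋ x has {p58, p60, p61} ∩ (A ∖ {p60}) = ∅, so x is NOT a limit point.
  x = p61: opens ∋ x are {p58, p60, p61}, {p58, p59, p60, p61}; each meets A ∖ {p61}, so x IS a limit point.
Collecting: A' = {p61}.


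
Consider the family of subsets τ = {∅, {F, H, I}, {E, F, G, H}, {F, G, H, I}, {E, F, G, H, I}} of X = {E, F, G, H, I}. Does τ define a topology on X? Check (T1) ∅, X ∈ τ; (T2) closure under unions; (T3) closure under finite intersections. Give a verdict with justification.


τ is NOT a topology on X.

Axiom (T1): ∅ ∈ τ? Yes; X ∈ τ? Yes.
Axiom (T2/T3): check pairwise unions and intersections of members of τ.
Counterexample for (T3): {F, H, I} ∩ {E, F, G, H} = {F, H} ∉ τ. Therefore τ is NOT a topology.


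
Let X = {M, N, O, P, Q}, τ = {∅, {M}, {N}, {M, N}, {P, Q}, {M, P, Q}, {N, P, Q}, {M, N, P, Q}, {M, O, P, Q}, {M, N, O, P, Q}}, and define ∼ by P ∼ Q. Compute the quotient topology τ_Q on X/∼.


X/∼ = {[M], [N], [O], [P=Q]}; |τ_Q| = 10.

Equivalence classes: [M], [N], [O], [P=Q].
Quotient map π: X → X/∼ sends M ↦ [M], N ↦ [N], O ↦ [O], P ↦ [P=Q], Q ↦ [P=Q].
For each subset V ⊆ X/∼, compute π^{-1}(V) ⊆ X and check whether π^{-1}(V) ∈ τ. V is open in τ_Q iff π^{-1}(V) ∈ τ.
  V = {}: π^{-1}(V) = ∅ ∈ τ ✓.
  V = {[M]}: π^{-1}(V) = {M} ∈ τ ✓.
  V = {[N]}: π^{-1}(V) = {N} ∈ τ ✓.
  V = {[M], [N]}: π^{-1}(V) = {M, N} ∈ τ ✓.
  V = {[O]}: π^{-1}(V) = {O} ∉ τ ✗.
  V = {[M], [O]}: π^{-1}(V) = {M, O} ∉ τ ✗.
  V = {[N], [O]}: π^{-1}(V) = {N, O} ∉ τ ✗.
  V = {[M], [N], [O]}: π^{-1}(V) = {M, N, O} ∉ τ ✗.
  V = {[P=Q]}: π^{-1}(V) = {P, Q} ∈ τ ✓.
  V = {[M], [P=Q]}: π^{-1}(V) = {M, P, Q} ∈ τ ✓.
  V = {[N], [P=Q]}: π^{-1}(V) = {N, P, Q} ∈ τ ✓.
  V = {[M], [N], [P=Q]}: π^{-1}(V) = {M, N, P, Q} ∈ τ ✓.
  V = {[O], [P=Q]}: π^{-1}(V) = {O, P, Q} ∉ τ ✗.
  V = {[M], [O], [P=Q]}: π^{-1}(V) = {M, O, P, Q} ∈ τ ✓.
  V = {[N], [O], [P=Q]}: π^{-1}(V) = {N, O, P, Q} ∉ τ ✗.
  V = {[M], [N], [O], [P=Q]}: π^{-1}(V) = {M, N, O, P, Q} ∈ τ ✓.
Open sets in the quotient: τ_Q = {{}, {[M]}, {[N]}, {[M], [N]}, {[P=Q]}, {[M], [P=Q]}, {[N], [P=Q]}, {[M], [N], [P=Q]}, {[M], [O], [P=Q]}, {[M], [N], [O], [P=Q]}} (10 elements).


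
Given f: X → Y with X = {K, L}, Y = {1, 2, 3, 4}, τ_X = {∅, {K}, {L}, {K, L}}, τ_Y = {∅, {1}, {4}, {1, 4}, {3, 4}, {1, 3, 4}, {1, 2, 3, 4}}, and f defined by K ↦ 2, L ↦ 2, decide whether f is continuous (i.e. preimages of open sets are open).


f IS continuous.

Compute f^{-1}(U) for each U ∈ τ_Y:
  U = ∅: f^{-1}(U) = ∅ ∈ τ_X ✓.
  U = {1}: f^{-1}(U) = ∅ ∈ τ_X ✓.
  U = {4}: f^{-1}(U) = ∅ ∈ τ_X ✓.
  U = {1, 4}: f^{-1}(U) = ∅ ∈ τ_X ✓.
  U = {3, 4}: f^{-1}(U) = ∅ ∈ τ_X ✓.
  U = {1, 3, 4}: f^{-1}(U) = ∅ ∈ τ_X ✓.
  U = {1, 2, 3, 4}: f^{-1}(U) = {K, L} ∈ τ_X ✓.
Every preimage lies in τ_X, so f IS continuous.


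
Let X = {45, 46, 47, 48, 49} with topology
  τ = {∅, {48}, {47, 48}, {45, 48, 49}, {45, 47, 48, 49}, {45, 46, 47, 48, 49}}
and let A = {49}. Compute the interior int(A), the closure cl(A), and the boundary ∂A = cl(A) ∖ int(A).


int(A) = ∅, cl(A) = {45, 46, 49}, ∂A = {45, 46, 49}.

Closed sets in (X, τ) are complements of opens:
  closed(X, τ) = {∅, {46}, {46, 47}, {45, 46, 49}, {45, 46, 47, 49}, {45, 46, 47, 48, 49}}.
int(A) = ⋃ {U ∈ τ : U ⊆ A}. Opens contained in A: ∅.
Taking the union of these: int(A) = ∅.
cl(A) = ⋂ {C closed : A ⊆ C}. Closed sets containing A: {45, 46, 49}, {45, 46, 47, 49}, {45, 46, 47, 48, 49}.
Intersecting these: cl(A) = {45, 46, 49}.
∂A = cl(A) ∖ int(A) = {45, 46, 49} ∖ ∅ = {45, 46, 49}.


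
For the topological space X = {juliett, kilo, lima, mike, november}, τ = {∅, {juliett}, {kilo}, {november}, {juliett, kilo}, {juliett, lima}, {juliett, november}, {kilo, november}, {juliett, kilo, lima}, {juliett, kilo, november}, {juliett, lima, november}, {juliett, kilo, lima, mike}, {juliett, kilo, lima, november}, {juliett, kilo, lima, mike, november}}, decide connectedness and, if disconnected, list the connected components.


(X, τ) is disconnected; components = [{november}, {juliett, kilo, lima, mike}].

Find clopen sets (U ∈ τ with X ∖ U ∈ τ):
  U = ∅, X ∖ U = {juliett, kilo, lima, mike, november} — both open, so U is clopen.
  U = {november}, X ∖ U = {juliett, kilo, lima, mike} — both open, so U is clopen.
  U = {juliett, kilo, lima, mike}, X ∖ U = {november} — both open, so U is clopen.
  U = {juliett, kilo, lima, mike, november}, X ∖ U = ∅ — both open, so U is clopen.
Nontrivial clopen(s) exist: e.g. {november}. So (X, τ) is disconnected.
Compute connected components by grouping points that agree on all clopens:
  component: {november}
  component: {juliett, kilo, lima, mike}


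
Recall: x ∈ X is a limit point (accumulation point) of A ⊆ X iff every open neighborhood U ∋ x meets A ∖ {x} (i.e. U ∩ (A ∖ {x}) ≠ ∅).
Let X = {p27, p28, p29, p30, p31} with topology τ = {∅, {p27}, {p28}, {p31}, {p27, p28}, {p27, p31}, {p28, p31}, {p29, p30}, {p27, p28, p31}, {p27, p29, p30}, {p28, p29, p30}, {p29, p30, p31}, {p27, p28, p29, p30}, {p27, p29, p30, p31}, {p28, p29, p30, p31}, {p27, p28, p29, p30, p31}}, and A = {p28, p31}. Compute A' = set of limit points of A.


A' = ∅

For each x ∈ X, list the open sets U ∈ τ with x ∈ U, then check whether U ∩ (A ∖ {x}) ≠ ∅ for every such U.
  x = p27: open {p27} ∋ x has {p27} ∩ (A ∖ {p27}) = ∅, so x is NOT a limit point.
  x = p28: open {p28} ∋ x has {p28} ∩ (A ∖ {p28}) = ∅, so x is NOT a limit point.
  x = p29: open {p29, p30} ∋ x has {p29, p30} ∩ (A ∖ {p29}) = ∅, so x is NOT a limit point.
  x = p30: open {p29, p30} ∋ x has {p29, p30} ∩ (A ∖ {p30}) = ∅, so x is NOT a limit point.
  x = p31: open {p31} ∋ x has {p31} ∩ (A ∖ {p31}) = ∅, so x is NOT a limit point.
Collecting: A' = ∅.


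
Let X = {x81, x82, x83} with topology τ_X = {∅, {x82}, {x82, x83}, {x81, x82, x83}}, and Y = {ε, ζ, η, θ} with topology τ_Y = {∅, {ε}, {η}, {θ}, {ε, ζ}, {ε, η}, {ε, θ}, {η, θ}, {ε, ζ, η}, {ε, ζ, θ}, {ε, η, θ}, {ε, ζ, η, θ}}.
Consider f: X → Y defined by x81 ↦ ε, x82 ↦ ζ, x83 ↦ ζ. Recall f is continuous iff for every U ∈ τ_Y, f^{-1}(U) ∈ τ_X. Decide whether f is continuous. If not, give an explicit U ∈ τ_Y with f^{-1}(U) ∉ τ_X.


f is NOT continuous.

Compute f^{-1}(U) for each U ∈ τ_Y:
  U = ∅: f^{-1}(U) = ∅ ∈ τ_X ✓.
  U = {ε}: f^{-1}(U) = {x81} ∉ τ_X ✗.
  U = {η}: f^{-1}(U) = ∅ ∈ τ_X ✓.
  U = {θ}: f^{-1}(U) = ∅ ∈ τ_X ✓.
  U = {ε, ζ}: f^{-1}(U) = {x81, x82, x83} ∈ τ_X ✓.
  U = {ε, η}: f^{-1}(U) = {x81} ∉ τ_X ✗.
  U = {ε, θ}: f^{-1}(U) = {x81} ∉ τ_X ✗.
  U = {η, θ}: f^{-1}(U) = ∅ ∈ τ_X ✓.
  U = {ε, ζ, η}: f^{-1}(U) = {x81, x82, x83} ∈ τ_X ✓.
  U = {ε, ζ, θ}: f^{-1}(U) = {x81, x82, x83} ∈ τ_X ✓.
  U = {ε, η, θ}: f^{-1}(U) = {x81} ∉ τ_X ✗.
  U = {ε, ζ, η, θ}: f^{-1}(U) = {x81, x82, x83} ∈ τ_X ✓.
Found U = {ε} with f^{-1}(U) = {x81} not in τ_X. Therefore f is NOT continuous.


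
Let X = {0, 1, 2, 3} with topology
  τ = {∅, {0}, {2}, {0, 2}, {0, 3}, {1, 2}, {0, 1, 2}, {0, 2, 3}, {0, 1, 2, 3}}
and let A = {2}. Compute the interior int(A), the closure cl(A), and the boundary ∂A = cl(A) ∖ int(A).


int(A) = {2}, cl(A) = {1, 2}, ∂A = {1}.

Closed sets in (X, τ) are complements of opens:
  closed(X, τ) = {∅, {1}, {3}, {0, 3}, {1, 2}, {1, 3}, {0, 1, 3}, {1, 2, 3}, {0, 1, 2, 3}}.
int(A) = ⋃ {U ∈ τ : U ⊆ A}. Opens contained in A: ∅, {2}.
Taking the union of these: int(A) = {2}.
cl(A) = ⋂ {C closed : A ⊆ C}. Closed sets containing A: {1, 2}, {1, 2, 3}, {0, 1, 2, 3}.
Intersecting these: cl(A) = {1, 2}.
∂A = cl(A) ∖ int(A) = {1, 2} ∖ {2} = {1}.


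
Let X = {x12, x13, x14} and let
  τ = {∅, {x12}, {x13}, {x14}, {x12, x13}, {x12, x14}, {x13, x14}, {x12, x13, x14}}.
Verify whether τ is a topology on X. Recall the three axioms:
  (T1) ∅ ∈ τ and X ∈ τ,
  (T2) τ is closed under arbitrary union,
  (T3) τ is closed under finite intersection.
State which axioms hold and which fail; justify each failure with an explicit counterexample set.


τ IS a topology on X.

Axiom (T1): ∅ ∈ τ? Yes; X ∈ τ? Yes.
Axiom (T2/T3): check pairwise unions and intersections of members of τ.
All pairwise intersections and unions checked — each lies in τ. Therefore τ satisfies (T1), (T2), (T3): it IS a topology on X.


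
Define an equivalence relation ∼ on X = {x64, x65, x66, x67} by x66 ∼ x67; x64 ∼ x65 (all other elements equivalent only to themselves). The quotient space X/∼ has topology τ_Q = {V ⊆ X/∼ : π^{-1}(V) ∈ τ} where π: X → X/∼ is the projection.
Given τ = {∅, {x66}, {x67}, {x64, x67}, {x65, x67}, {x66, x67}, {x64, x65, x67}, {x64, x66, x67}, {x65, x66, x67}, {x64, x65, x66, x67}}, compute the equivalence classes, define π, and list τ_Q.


X/∼ = {[x64=x65], [x66=x67]}; |τ_Q| = 3.

Equivalence classes: [x64=x65], [x66=x67].
Quotient map π: X → X/∼ sends x64 ↦ [x64=x65], x65 ↦ [x64=x65], x66 ↦ [x66=x67], x67 ↦ [x66=x67].
For each subset V ⊆ X/∼, compute π^{-1}(V) ⊆ X and check whether π^{-1}(V) ∈ τ. V is open in τ_Q iff π^{-1}(V) ∈ τ.
  V = {}: π^{-1}(V) = ∅ ∈ τ ✓.
  V = {[x64=x65]}: π^{-1}(V) = {x64, x65} ∉ τ ✗.
  V = {[x66=x67]}: π^{-1}(V) = {x66, x67} ∈ τ ✓.
  V = {[x64=x65], [x66=x67]}: π^{-1}(V) = {x64, x65, x66, x67} ∈ τ ✓.
Open sets in the quotient: τ_Q = {{}, {[x66=x67]}, {[x64=x65], [x66=x67]}} (3 elements).


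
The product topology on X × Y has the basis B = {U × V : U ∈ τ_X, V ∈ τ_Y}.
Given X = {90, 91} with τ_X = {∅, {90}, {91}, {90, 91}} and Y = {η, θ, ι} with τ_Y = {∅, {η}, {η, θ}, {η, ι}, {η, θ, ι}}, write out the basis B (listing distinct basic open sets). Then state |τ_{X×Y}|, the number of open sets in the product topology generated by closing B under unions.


Basis B = {∅ × ∅, {90} × {η}, {91} × {η}, {90} × {η, θ}, {90} × {η, ι}, {90, 91} × {η}, {91} × {η, θ}, {91} × {η, ι}, {90} × {η, θ, ι}, {91} × {η, θ, ι}, {90, 91} × {η, θ}, {90, 91} × {η, ι}, {90, 91} × {η, θ, ι}}; |τ_{X×Y}| = 25.

Enumerate products U × V with U ∈ τ_X, V ∈ τ_Y (deduplicated):
  ∅ × ∅ = {} (∅)
  {90} × {η} = {(90,η)}
  {91} × {η} = {(91,η)}
  {90} × {η, θ} = {(90,η), (90,θ)}
  {90} × {η, ι} = {(90,η), (90,ι)}
  {90, 91} × {η} = {(90,η), (91,η)}
  {91} × {η, θ} = {(91,η), (91,θ)}
  {91} × {η, ι} = {(91,η), (91,ι)}
  {90} × {η, θ, ι} = {(90,η), (90,θ), (90,ι)}
  {91} × {η, θ, ι} = {(91,η), (91,θ), (91,ι)}
  {90, 91} × {η, θ} = {(90,η), (90,θ), (91,η), (91,θ)}
  {90, 91} × {η, ι} = {(90,η), (90,ι), (91,η), (91,ι)}
  {90, 91} × {η, θ, ι} = {(90,η), (90,θ), (90,ι), (91,η), (91,θ), (91,ι)}
These 13 distinct sets form the basis B.
Close under arbitrary unions to get τ_{X×Y}; counting gives |τ_{X×Y}| = 25.


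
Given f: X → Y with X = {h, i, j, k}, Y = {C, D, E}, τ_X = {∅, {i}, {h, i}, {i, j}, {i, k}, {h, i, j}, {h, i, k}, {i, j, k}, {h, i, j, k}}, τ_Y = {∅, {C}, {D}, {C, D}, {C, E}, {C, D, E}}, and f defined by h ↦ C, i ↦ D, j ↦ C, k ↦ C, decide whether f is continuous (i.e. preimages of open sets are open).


f is NOT continuous.

Compute f^{-1}(U) for each U ∈ τ_Y:
  U = ∅: f^{-1}(U) = ∅ ∈ τ_X ✓.
  U = {C}: f^{-1}(U) = {h, j, k} ∉ τ_X ✗.
  U = {D}: f^{-1}(U) = {i} ∈ τ_X ✓.
  U = {C, D}: f^{-1}(U) = {h, i, j, k} ∈ τ_X ✓.
  U = {C, E}: f^{-1}(U) = {h, j, k} ∉ τ_X ✗.
  U = {C, D, E}: f^{-1}(U) = {h, i, j, k} ∈ τ_X ✓.
Found U = {C} with f^{-1}(U) = {h, j, k} not in τ_X. Therefore f is NOT continuous.


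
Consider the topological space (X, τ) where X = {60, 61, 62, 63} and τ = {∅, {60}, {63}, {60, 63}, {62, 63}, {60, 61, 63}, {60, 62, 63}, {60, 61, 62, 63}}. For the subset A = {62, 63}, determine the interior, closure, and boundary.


int(A) = {62, 63}, cl(A) = {61, 62, 63}, ∂A = {61}.

Closed sets in (X, τ) are complements of opens:
  closed(X, τ) = {∅, {61}, {62}, {60, 61}, {61, 62}, {60, 61, 62}, {61, 62, 63}, {60, 61, 62, 63}}.
int(A) = ⋃ {U ∈ τ : U ⊆ A}. Opens contained in A: ∅, {63}, {62, 63}.
Taking the union of these: int(A) = {62, 63}.
cl(A) = ⋂ {C closed : A ⊆ C}. Closed sets containing A: {61, 62, 63}, {60, 61, 62, 63}.
Intersecting these: cl(A) = {61, 62, 63}.
∂A = cl(A) ∖ int(A) = {61, 62, 63} ∖ {62, 63} = {61}.


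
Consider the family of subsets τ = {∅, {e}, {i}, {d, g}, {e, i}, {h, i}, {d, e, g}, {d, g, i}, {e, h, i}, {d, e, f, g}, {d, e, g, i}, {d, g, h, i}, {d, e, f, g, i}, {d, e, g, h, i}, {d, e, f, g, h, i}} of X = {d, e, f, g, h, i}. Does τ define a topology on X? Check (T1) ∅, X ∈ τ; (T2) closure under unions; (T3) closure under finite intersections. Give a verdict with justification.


τ IS a topology on X.

Axiom (T1): ∅ ∈ τ? Yes; X ∈ τ? Yes.
Axiom (T2/T3): check pairwise unions and intersections of members of τ.
All pairwise intersections and unions checked — each lies in τ. Therefore τ satisfies (T1), (T2), (T3): it IS a topology on X.


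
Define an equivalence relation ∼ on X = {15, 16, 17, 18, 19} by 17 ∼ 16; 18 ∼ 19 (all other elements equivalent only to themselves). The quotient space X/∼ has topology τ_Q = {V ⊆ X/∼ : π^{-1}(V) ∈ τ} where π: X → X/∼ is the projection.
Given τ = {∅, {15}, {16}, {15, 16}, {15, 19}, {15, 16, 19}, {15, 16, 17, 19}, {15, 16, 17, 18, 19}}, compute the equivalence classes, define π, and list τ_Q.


X/∼ = {[15], [16=17], [18=19]}; |τ_Q| = 3.

Equivalence classes: [15], [16=17], [18=19].
Quotient map π: X → X/∼ sends 15 ↦ [15], 16 ↦ [16=17], 17 ↦ [16=17], 18 ↦ [18=19], 19 ↦ [18=19].
For each subset V ⊆ X/∼, compute π^{-1}(V) ⊆ X and check whether π^{-1}(V) ∈ τ. V is open in τ_Q iff π^{-1}(V) ∈ τ.
  V = {}: π^{-1}(V) = ∅ ∈ τ ✓.
  V = {[15]}: π^{-1}(V) = {15} ∈ τ ✓.
  V = {[16=17]}: π^{-1}(V) = {16, 17} ∉ τ ✗.
  V = {[15], [16=17]}: π^{-1}(V) = {15, 16, 17} ∉ τ ✗.
  V = {[18=19]}: π^{-1}(V) = {18, 19} ∉ τ ✗.
  V = {[15], [18=19]}: π^{-1}(V) = {15, 18, 19} ∉ τ ✗.
  V = {[16=17], [18=19]}: π^{-1}(V) = {16, 17, 18, 19} ∉ τ ✗.
  V = {[15], [16=17], [18=19]}: π^{-1}(V) = {15, 16, 17, 18, 19} ∈ τ ✓.
Open sets in the quotient: τ_Q = {{}, {[15]}, {[15], [16=17], [18=19]}} (3 elements).


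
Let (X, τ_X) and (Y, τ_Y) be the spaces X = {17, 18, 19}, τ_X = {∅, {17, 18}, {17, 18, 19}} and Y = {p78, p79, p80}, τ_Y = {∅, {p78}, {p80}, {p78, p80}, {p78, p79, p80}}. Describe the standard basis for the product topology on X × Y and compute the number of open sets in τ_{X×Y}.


Basis B = {∅ × ∅, {17, 18} × {p78}, {17, 18} × {p80}, {17, 18, 19} × {p78}, {17, 18, 19} × {p80}, {17, 18} × {p78, p80}, {17, 18} × {p78, p79, p80}, {17, 18, 19} × {p78, p80}, {17, 18, 19} × {p78, p79, p80}}; |τ_{X×Y}| = 14.

Enumerate products U × V with U ∈ τ_X, V ∈ τ_Y (deduplicated):
  ∅ × ∅ = {} (∅)
  {17, 18} × {p78} = {(17,p78), (18,p78)}
  {17, 18} × {p80} = {(17,p80), (18,p80)}
  {17, 18, 19} × {p78} = {(17,p78), (18,p78), (19,p78)}
  {17, 18, 19} × {p80} = {(17,p80), (18,p80), (19,p80)}
  {17, 18} × {p78, p80} = {(17,p78), (17,p80), (18,p78), (18,p80)}
  {17, 18} × {p78, p79, p80} = {(17,p78), (17,p79), (17,p80), (18,p78), (18,p79), (18,p80)}
  {17, 18, 19} × {p78, p80} = {(17,p78), (17,p80), (18,p78), (18,p80), (19,p78), (19,p80)}
  {17, 18, 19} × {p78, p79, p80} = {(17,p78), (17,p79), (17,p80), (18,p78), (18,p79), (18,p80), (19,p78), (19,p79), (19,p80)}
These 9 distinct sets form the basis B.
Close under arbitrary unions to get τ_{X×Y}; counting gives |τ_{X×Y}| = 14.


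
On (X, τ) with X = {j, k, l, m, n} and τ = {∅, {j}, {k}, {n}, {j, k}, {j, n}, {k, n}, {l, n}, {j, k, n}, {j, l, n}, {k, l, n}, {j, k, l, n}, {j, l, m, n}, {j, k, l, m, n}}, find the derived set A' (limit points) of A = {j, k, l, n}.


A' = {l, m}

For each x ∈ X, list the open sets U ∈ τ with x ∈ U, then check whether U ∩ (A ∖ {x}) ≠ ∅ for every such U.
  x = j: open {j} ∋ x has {j} ∩ (A ∖ {j}) = ∅, so x is NOT a limit point.
  x = k: open {k} ∋ x has {k} ∩ (A ∖ {k}) = ∅, so x is NOT a limit point.
  x = l: opens ∋ x are {l, n}, {j, l, n}, {k, l, n}, {j, k, l, n}, {j, l, m, n}, {j, k, l, m, n}; each meets A ∖ {l}, so x IS a limit point.
  x = m: opens ∋ x are {j, l, m, n}, {j, k, l, m, n}; each meets A ∖ {m}, so x IS a limit point.
  x = n: open {n} ∋ x has {n} ∩ (A ∖ {n}) = ∅, so x is NOT a limit point.
Collecting: A' = {l, m}.


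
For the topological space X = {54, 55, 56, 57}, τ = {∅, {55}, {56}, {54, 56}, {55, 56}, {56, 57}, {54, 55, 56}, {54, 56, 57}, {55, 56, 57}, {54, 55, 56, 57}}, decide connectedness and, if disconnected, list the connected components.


(X, τ) is disconnected; components = [{55}, {54, 56, 57}].

Find clopen sets (U ∈ τ with X ∖ U ∈ τ):
  U = ∅, X ∖ U = {54, 55, 56, 57} — both open, so U is clopen.
  U = {55}, X ∖ U = {54, 56, 57} — both open, so U is clopen.
  U = {54, 56, 57}, X ∖ U = {55} — both open, so U is clopen.
  U = {54, 55, 56, 57}, X ∖ U = ∅ — both open, so U is clopen.
Nontrivial clopen(s) exist: e.g. {54, 56, 57}. So (X, τ) is disconnected.
Compute connected components by grouping points that agree on all clopens:
  component: {55}
  component: {54, 56, 57}


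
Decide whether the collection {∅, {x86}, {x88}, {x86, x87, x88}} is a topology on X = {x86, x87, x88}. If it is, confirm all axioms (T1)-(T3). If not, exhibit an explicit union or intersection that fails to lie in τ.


τ is NOT a topology on X.

Axiom (T1): ∅ ∈ τ? Yes; X ∈ τ? Yes.
Axiom (T2/T3): check pairwise unions and intersections of members of τ.
Counterexample for (T2): {x86} ∪ {x88} = {x86, x88} ∉ τ. Therefore τ is NOT a topology.


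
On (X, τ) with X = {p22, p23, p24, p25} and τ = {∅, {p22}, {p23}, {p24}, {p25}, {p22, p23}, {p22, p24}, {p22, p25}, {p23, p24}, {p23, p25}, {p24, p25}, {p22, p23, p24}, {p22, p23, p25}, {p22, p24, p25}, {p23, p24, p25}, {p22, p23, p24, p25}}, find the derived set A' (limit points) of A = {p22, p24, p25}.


A' = ∅

For each x ∈ X, list the open sets U ∈ τ with x ∈ U, then check whether U ∩ (A ∖ {x}) ≠ ∅ for every such U.
  x = p22: open {p22} ∋ x has {p22} ∩ (A ∖ {p22}) = ∅, so x is NOT a limit point.
  x = p23: open {p23} ∋ x has {p23} ∩ (A ∖ {p23}) = ∅, so x is NOT a limit point.
  x = p24: open {p24} ∋ x has {p24} ∩ (A ∖ {p24}) = ∅, so x is NOT a limit point.
  x = p25: open {p25} ∋ x has {p25} ∩ (A ∖ {p25}) = ∅, so x is NOT a limit point.
Collecting: A' = ∅.


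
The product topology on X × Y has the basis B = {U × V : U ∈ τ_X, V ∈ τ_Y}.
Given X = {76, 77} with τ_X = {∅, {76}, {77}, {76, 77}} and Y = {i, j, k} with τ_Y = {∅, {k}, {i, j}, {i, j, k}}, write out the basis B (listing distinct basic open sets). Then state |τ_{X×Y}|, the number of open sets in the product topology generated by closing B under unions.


Basis B = {∅ × ∅, {76} × {k}, {77} × {k}, {76} × {i, j}, {76, 77} × {k}, {77} × {i, j}, {76} × {i, j, k}, {77} × {i, j, k}, {76, 77} × {i, j}, {76, 77} × {i, j, k}}; |τ_{X×Y}| = 16.

Enumerate products U × V with U ∈ τ_X, V ∈ τ_Y (deduplicated):
  ∅ × ∅ = {} (∅)
  {76} × {k} = {(76,k)}
  {77} × {k} = {(77,k)}
  {76} × {i, j} = {(76,i), (76,j)}
  {76, 77} × {k} = {(76,k), (77,k)}
  {77} × {i, j} = {(77,i), (77,j)}
  {76} × {i, j, k} = {(76,i), (76,j), (76,k)}
  {77} × {i, j, k} = {(77,i), (77,j), (77,k)}
  {76, 77} × {i, j} = {(76,i), (76,j), (77,i), (77,j)}
  {76, 77} × {i, j, k} = {(76,i), (76,j), (76,k), (77,i), (77,j), (77,k)}
These 10 distinct sets form the basis B.
Close under arbitrary unions to get τ_{X×Y}; counting gives |τ_{X×Y}| = 16.


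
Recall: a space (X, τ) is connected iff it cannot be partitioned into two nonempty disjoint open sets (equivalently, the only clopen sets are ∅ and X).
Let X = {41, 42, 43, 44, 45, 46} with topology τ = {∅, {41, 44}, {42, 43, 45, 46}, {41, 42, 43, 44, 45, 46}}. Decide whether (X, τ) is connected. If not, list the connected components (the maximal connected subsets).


(X, τ) is disconnected; components = [{41, 44}, {42, 43, 45, 46}].

Find clopen sets (U ∈ τ with X ∖ U ∈ τ):
  U = ∅, X ∖ U = {41, 42, 43, 44, 45, 46} — both open, so U is clopen.
  U = {41, 44}, X ∖ U = {42, 43, 45, 46} — both open, so U is clopen.
  U = {42, 43, 45, 46}, X ∖ U = {41, 44} — both open, so U is clopen.
  U = {41, 42, 43, 44, 45, 46}, X ∖ U = ∅ — both open, so U is clopen.
Nontrivial clopen(s) exist: e.g. {42, 43, 45, 46}. So (X, τ) is disconnected.
Compute connected components by grouping points that agree on all clopens:
  component: {41, 44}
  component: {42, 43, 45, 46}


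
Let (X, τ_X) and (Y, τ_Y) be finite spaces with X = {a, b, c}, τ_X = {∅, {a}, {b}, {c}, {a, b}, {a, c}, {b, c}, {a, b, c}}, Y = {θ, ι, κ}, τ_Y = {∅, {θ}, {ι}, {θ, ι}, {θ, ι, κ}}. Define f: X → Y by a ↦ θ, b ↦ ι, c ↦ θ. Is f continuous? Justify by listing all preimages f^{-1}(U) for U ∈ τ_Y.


f IS continuous.

Compute f^{-1}(U) for each U ∈ τ_Y:
  U = ∅: f^{-1}(U) = ∅ ∈ τ_X ✓.
  U = {θ}: f^{-1}(U) = {a, c} ∈ τ_X ✓.
  U = {ι}: f^{-1}(U) = {b} ∈ τ_X ✓.
  U = {θ, ι}: f^{-1}(U) = {a, b, c} ∈ τ_X ✓.
  U = {θ, ι, κ}: f^{-1}(U) = {a, b, c} ∈ τ_X ✓.
Every preimage lies in τ_X, so f IS continuous.
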